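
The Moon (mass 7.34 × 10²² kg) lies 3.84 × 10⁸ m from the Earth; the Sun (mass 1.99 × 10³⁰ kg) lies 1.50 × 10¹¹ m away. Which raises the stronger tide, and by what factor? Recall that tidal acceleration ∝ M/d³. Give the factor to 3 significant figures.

The tide-raising term goes as M/d³ (the gradient of a 1/d² field).
The Moon: (7.34 × 10²²) / (3.84 × 10⁸)³ = 1.296 × 10⁻³
The Sun: (1.99 × 10³⁰) / (1.50 × 10¹¹)³ = 5.896 × 10⁻⁴
Ratio (larger/smaller) = 2.20

The Moon, by a factor of ≈ 2.20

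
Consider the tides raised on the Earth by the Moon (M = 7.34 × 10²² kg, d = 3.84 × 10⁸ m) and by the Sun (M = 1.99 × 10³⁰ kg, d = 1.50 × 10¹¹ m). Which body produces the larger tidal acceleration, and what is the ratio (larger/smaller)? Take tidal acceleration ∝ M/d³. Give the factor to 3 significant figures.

The Moon, by a factor of ≈ 2.20

Compare M/d³ for the two perturbers:
The Moon: (7.34 × 10²²) / (3.84 × 10⁸)³ = 1.296 × 10⁻³
The Sun: (1.99 × 10³⁰) / (1.50 × 10¹¹)³ = 5.896 × 10⁻⁴
Ratio (larger/smaller) = 2.20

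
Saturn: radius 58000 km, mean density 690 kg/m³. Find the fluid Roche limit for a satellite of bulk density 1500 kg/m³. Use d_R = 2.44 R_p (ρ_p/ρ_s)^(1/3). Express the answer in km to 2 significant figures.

d_R = 2.44 × 58000 km × (690/1500)^(1/3)
    = 1.1 × 10⁵ km

1.1 × 10⁵ km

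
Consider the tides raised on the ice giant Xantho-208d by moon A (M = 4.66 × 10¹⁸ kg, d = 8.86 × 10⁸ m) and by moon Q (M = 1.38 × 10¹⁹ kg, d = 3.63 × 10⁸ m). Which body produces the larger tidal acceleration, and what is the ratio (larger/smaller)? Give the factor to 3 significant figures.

Moon Q, by a factor of ≈ 43.1

Tidal stretch scales as M/d³; compute that for each body.
Moon A: (4.66 × 10¹⁸) / (8.86 × 10⁸)³ = 6.700 × 10⁻⁹
Moon Q: (1.38 × 10¹⁹) / (3.63 × 10⁸)³ = 2.885 × 10⁻⁷
Ratio (larger/smaller) = 43.1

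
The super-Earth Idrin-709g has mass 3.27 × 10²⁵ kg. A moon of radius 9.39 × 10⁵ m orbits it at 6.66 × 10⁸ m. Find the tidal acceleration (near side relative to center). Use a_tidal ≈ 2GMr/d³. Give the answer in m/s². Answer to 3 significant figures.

Since r ≪ d, expand the inverse-square field across one radius to get the leading 2GMr/d³ term.
Δa = 2GMr/d³
   = 2 × (6.674 × 10⁻¹¹) × (3.27 × 10²⁵) × (9.39 × 10⁵) / (6.66 × 10⁸)³
   = 1.39 × 10⁻⁵ m/s²

1.39 × 10⁻⁵ m/s²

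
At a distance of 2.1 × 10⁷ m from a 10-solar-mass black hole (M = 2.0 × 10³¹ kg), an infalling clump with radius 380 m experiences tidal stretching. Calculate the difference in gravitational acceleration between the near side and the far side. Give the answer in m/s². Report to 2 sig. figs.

Δg = 4GMr/d³
   = 4 × (6.674 × 10⁻¹¹) × (2.0 × 10³¹) × (380) / (2.1 × 10⁷)³
   = 2.2 × 10² m/s²

2.2 × 10² m/s²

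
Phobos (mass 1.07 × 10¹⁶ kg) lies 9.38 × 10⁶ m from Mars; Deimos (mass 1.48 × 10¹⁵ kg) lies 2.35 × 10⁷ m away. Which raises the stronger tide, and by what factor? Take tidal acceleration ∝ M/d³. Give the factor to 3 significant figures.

Phobos, by a factor of ≈ 114

The tide-raising term goes as M/d³ (the gradient of a 1/d² field).
Phobos: (1.07 × 10¹⁶) / (9.38 × 10⁶)³ = 1.297 × 10⁻⁵
Deimos: (1.48 × 10¹⁵) / (2.35 × 10⁷)³ = 1.140 × 10⁻⁷
Ratio (larger/smaller) = 114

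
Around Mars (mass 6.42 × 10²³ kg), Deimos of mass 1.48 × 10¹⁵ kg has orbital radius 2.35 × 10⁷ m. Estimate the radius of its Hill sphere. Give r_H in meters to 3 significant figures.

r_H ≈ a (m/3M)^(1/3)
    = (2.35 × 10⁷) × (1.48 × 10¹⁵ / (3 × 6.42 × 10²³))^(1/3)
    = 2.15 × 10⁴ m

2.15 × 10⁴ m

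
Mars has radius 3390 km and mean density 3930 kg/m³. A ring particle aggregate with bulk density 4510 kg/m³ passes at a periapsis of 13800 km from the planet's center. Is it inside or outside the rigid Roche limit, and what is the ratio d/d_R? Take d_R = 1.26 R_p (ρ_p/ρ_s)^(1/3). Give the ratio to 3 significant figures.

d_R = 1.26 × (3390 km) × (3930/4510)^(1/3) = 4080 km
d/d_R = (13800) / (4080) = 3.38
Since d/d_R > 1, the body is outside the Roche limit.

outside; d/d_R ≈ 3.38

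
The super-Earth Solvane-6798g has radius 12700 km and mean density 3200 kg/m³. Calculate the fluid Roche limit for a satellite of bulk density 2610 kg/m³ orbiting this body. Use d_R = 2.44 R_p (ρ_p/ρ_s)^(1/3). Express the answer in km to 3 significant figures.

33200 km

d_R = 2.44 × 12700 km × (3200/2610)^(1/3)
    = 33200 km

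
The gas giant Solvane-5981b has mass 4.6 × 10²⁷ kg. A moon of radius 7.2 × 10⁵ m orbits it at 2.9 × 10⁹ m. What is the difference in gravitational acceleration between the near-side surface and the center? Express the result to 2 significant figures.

1.8 × 10⁻⁵ m/s²

Differencing GM/(d−r)² and GM/d² to first order in r/d gives 2GMr/d³.
a_tidal = 2GMr/d³
        = 2 × (6.674 × 10⁻¹¹) × (4.6 × 10²⁷) × (7.2 × 10⁵) / (2.9 × 10⁹)³
        = 1.8 × 10⁻⁵ m/s²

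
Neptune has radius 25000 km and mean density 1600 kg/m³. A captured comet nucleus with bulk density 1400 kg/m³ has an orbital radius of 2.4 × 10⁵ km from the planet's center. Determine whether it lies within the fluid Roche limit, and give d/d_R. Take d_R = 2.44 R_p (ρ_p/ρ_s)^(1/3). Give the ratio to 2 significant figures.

d_R = 2.44 × (25000 km) × (1600/1400)^(1/3) = 63780 km
d/d_R = (2.4 × 10⁵) / (63780) = 3.8
Since d/d_R > 1, the body is outside the Roche limit.

outside; d/d_R ≈ 3.8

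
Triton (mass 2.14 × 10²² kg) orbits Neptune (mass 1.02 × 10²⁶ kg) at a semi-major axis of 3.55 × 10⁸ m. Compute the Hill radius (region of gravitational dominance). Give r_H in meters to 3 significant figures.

r_H ≈ a (m/3M)^(1/3)
    = (3.55 × 10⁸) × (2.14 × 10²² / (3 × 1.02 × 10²⁶))^(1/3)
    = 1.46 × 10⁷ m

1.46 × 10⁷ m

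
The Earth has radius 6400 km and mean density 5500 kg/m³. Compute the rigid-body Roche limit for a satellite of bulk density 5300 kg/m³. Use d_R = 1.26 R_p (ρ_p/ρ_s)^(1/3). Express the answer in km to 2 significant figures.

8200 km

d_R = 1.26 × 6400 km × (5500/5300)^(1/3)
    = 8200 km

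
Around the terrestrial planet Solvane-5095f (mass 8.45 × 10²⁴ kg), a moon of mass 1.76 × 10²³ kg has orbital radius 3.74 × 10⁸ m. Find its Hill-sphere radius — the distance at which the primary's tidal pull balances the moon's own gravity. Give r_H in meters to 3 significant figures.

7.13 × 10⁷ m

r_H ≈ a (m/3M)^(1/3)
    = (3.74 × 10⁸) × (1.76 × 10²³ / (3 × 8.45 × 10²⁴))^(1/3)
    = 7.13 × 10⁷ m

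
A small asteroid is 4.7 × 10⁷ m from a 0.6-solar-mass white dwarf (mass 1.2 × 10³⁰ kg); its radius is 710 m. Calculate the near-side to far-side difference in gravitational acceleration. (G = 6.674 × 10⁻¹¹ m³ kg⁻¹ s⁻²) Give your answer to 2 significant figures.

2.2 m/s²

Differencing GM/(d−r)² and GM/(d+r)² to first order in r/d gives 4GMr/d³.
Δa = 4GMr/d³
   = 4 × (6.674 × 10⁻¹¹) × (1.2 × 10³⁰) × (710) / (4.7 × 10⁷)³
   = 2.2 m/s²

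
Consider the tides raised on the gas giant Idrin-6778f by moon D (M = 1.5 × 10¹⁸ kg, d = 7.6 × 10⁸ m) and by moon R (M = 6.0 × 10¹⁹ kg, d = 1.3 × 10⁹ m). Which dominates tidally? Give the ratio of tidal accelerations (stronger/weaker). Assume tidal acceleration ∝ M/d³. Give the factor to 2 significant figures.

Moon R, by a factor of ≈ 8.0

The tide-raising term goes as M/d³ (the gradient of a 1/d² field).
Moon D: (1.5 × 10¹⁸) / (7.6 × 10⁸)³ = 3.417 × 10⁻⁹
Moon R: (6.0 × 10¹⁹) / (1.3 × 10⁹)³ = 2.731 × 10⁻⁸
Ratio (larger/smaller) = 8.0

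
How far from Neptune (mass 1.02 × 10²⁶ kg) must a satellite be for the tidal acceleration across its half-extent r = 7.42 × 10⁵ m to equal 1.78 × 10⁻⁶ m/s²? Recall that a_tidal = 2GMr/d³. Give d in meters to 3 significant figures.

2GMr/d³ = a_tidal  ⇒  d = (2GMr / a_tidal)^(1/3)
d = (2 × 6.674×10⁻¹¹ × (1.02 × 10²⁶) × (7.42 × 10⁵) / (1.78 × 10⁻⁶))^(1/3)
  = 1.78 × 10⁹ m

1.78 × 10⁹ m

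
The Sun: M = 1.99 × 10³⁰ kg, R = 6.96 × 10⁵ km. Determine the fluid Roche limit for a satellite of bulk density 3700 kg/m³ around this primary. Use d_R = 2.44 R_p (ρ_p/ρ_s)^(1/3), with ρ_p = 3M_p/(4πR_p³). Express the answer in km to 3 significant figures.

ρ_p = 3M_p/(4πR_p³) = 3 × (1.99 × 10³⁰) / (4π × (6.96 × 10⁸ m)³) = 1410 kg/m³
d_R = 2.44 × 6.96 × 10⁵ km × (1410/3700)^(1/3)
    = 1.23 × 10⁶ km

1.23 × 10⁶ km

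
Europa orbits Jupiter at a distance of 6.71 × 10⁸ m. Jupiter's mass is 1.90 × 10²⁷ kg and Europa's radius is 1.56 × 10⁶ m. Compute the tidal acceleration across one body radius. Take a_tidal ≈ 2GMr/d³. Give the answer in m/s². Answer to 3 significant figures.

1.31 × 10⁻³ m/s²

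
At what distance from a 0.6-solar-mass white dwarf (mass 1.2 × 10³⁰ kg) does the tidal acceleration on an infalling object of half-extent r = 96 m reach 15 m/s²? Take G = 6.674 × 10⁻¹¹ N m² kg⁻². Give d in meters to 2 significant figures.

2GMr/d³ = a_tidal  ⇒  d = (2GMr / a_tidal)^(1/3)
d = (2 × 6.674×10⁻¹¹ × (1.2 × 10³⁰) × (96) / (15))^(1/3)
  = 1.0 × 10⁷ m

1.0 × 10⁷ m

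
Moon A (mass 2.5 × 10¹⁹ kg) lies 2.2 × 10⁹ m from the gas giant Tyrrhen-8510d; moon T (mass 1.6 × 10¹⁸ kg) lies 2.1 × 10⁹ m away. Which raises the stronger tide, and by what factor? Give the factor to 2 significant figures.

Tidal acceleration ∝ M/d³, so compare M/d³ for each.
Moon A: (2.5 × 10¹⁹) / (2.2 × 10⁹)³ = 2.348 × 10⁻⁹
Moon T: (1.6 × 10¹⁸) / (2.1 × 10⁹)³ = 1.728 × 10⁻¹⁰
Ratio (larger/smaller) = 14

Moon A, by a factor of ≈ 14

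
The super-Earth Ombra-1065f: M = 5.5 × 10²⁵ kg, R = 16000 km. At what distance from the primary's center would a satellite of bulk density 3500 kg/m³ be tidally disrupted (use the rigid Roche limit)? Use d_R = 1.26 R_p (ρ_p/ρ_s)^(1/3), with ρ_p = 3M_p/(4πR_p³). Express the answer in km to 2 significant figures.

20000 km

ρ_p = 3M_p/(4πR_p³) = 3 × (5.5 × 10²⁵) / (4π × (1.6 × 10⁷ m)³) = 3200 kg/m³
d_R = 1.26 × 16000 km × (3200/3500)^(1/3)
    = 20000 km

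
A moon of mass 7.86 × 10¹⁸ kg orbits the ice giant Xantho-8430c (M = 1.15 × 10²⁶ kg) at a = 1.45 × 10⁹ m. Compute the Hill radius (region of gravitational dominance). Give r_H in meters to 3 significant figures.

4.11 × 10⁶ m

r_H ≈ a (m/3M)^(1/3)
    = (1.45 × 10⁹) × (7.86 × 10¹⁸ / (3 × 1.15 × 10²⁶))^(1/3)
    = 4.11 × 10⁶ m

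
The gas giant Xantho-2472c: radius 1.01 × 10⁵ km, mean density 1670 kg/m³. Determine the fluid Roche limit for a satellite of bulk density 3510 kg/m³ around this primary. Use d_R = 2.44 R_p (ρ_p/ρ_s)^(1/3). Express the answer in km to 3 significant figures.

1.92 × 10⁵ km

d_R = 2.44 × 1.01 × 10⁵ km × (1670/3510)^(1/3)
    = 1.92 × 10⁵ km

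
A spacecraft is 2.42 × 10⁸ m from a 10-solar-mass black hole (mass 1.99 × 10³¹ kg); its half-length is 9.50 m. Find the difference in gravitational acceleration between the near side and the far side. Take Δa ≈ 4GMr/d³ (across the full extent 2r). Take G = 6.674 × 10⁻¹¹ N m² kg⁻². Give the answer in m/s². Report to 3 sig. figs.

3.56 × 10⁻³ m/s²

a_tidal = 4GMr/d³
        = 4 × (6.674 × 10⁻¹¹) × (1.99 × 10³¹) × (9.50) / (2.42 × 10⁸)³
        = 3.56 × 10⁻³ m/s²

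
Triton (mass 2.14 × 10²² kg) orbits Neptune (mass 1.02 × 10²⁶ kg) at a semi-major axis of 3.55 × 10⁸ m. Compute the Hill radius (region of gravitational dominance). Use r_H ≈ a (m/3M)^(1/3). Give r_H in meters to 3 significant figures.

r_H ≈ a (m/3M)^(1/3)
    = (3.55 × 10⁸) × (2.14 × 10²² / (3 × 1.02 × 10²⁶))^(1/3)
    = 1.46 × 10⁷ m

1.46 × 10⁷ m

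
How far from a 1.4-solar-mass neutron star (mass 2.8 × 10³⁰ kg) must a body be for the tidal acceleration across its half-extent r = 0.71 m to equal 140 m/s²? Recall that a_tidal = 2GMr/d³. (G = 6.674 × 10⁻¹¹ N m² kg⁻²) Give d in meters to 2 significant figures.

1.2 × 10⁶ m

2GMr/d³ = a_tidal  ⇒  d = (2GMr / a_tidal)^(1/3)
d = (2 × 6.674×10⁻¹¹ × (2.8 × 10³⁰) × (0.71) / (140))^(1/3)
  = 1.2 × 10⁶ m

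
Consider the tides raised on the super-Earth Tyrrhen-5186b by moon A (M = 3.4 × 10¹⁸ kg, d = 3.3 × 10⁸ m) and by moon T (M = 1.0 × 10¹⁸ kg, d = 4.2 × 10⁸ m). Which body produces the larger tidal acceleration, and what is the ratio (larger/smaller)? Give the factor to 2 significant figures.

Moon A, by a factor of ≈ 7.0

Compare M/d³ for the two perturbers:
Moon A: (3.4 × 10¹⁸) / (3.3 × 10⁸)³ = 9.461 × 10⁻⁸
Moon T: (1.0 × 10¹⁸) / (4.2 × 10⁸)³ = 1.350 × 10⁻⁸
Ratio (larger/smaller) = 7.0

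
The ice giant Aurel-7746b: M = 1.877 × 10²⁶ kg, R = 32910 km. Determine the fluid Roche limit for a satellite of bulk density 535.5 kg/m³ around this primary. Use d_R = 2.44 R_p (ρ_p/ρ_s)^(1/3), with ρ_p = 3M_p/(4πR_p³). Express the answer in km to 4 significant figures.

ρ_p = 3M_p/(4πR_p³) = 3 × (1.877 × 10²⁶) / (4π × (3.291 × 10⁷ m)³) = 1257 kg/m³
d_R = 2.44 × 32910 km × (1257/535.5)^(1/3)
    = 1.067 × 10⁵ km

1.067 × 10⁵ km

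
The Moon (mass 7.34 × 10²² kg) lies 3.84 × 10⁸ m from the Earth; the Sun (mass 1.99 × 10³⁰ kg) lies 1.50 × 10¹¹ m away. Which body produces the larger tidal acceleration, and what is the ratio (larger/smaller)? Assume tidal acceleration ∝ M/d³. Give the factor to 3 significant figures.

The Moon, by a factor of ≈ 2.20

Tidal acceleration ∝ M/d³, so compare M/d³ for each.
The Moon: (7.34 × 10²²) / (3.84 × 10⁸)³ = 1.296 × 10⁻³
The Sun: (1.99 × 10³⁰) / (1.50 × 10¹¹)³ = 5.896 × 10⁻⁴
Ratio (larger/smaller) = 2.20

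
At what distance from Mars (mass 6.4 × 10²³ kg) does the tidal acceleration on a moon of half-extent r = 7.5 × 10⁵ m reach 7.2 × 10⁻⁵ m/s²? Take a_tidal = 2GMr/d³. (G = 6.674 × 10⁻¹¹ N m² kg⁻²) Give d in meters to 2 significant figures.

9.6 × 10⁷ m

2GMr/d³ = a_tidal  ⇒  d = (2GMr / a_tidal)^(1/3)
d = (2 × 6.674×10⁻¹¹ × (6.4 × 10²³) × (7.5 × 10⁵) / (7.2 × 10⁻⁵))^(1/3)
  = 9.6 × 10⁷ m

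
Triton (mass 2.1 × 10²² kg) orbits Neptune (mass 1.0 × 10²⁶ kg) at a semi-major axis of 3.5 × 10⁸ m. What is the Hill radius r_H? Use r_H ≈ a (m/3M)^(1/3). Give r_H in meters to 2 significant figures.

r_H ≈ a (m/3M)^(1/3)
    = (3.5 × 10⁸) × (2.1 × 10²² / (3 × 1.0 × 10²⁶))^(1/3)
    = 1.4 × 10⁷ m

1.4 × 10⁷ m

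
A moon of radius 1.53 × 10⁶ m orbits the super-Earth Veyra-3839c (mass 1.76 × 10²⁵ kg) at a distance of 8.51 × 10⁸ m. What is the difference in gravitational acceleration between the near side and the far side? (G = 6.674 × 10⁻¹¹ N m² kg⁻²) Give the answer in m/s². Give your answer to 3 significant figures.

1.17 × 10⁻⁵ m/s²

a_tidal = 4GMr/d³
        = 4 × (6.674 × 10⁻¹¹) × (1.76 × 10²⁵) × (1.53 × 10⁶) / (8.51 × 10⁸)³
        = 1.17 × 10⁻⁵ m/s²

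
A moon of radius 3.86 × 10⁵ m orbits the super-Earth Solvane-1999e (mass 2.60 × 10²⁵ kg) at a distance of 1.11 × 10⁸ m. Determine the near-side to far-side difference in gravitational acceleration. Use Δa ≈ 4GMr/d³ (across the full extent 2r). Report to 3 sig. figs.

a_tidal = 4GMr/d³
        = 4 × (6.674 × 10⁻¹¹) × (2.60 × 10²⁵) × (3.86 × 10⁵) / (1.11 × 10⁸)³
        = 1.96 × 10⁻³ m/s²

1.96 × 10⁻³ m/s²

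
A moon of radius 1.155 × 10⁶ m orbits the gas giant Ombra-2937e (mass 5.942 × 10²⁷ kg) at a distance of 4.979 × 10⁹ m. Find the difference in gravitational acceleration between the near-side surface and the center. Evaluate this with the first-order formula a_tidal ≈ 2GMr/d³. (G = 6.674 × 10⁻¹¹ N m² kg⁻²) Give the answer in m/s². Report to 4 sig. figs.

7.422 × 10⁻⁶ m/s²

Differencing GM/(d−r)² and GM/d² to first order in r/d gives 2GMr/d³.
Δg = 2GMr/d³
   = 2 × (6.674 × 10⁻¹¹) × (5.942 × 10²⁷) × (1.155 × 10⁶) / (4.979 × 10⁹)³
   = 7.422 × 10⁻⁶ m/s²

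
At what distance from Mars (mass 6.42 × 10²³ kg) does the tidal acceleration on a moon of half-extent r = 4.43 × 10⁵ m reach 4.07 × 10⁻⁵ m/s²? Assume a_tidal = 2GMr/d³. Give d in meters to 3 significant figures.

9.77 × 10⁷ m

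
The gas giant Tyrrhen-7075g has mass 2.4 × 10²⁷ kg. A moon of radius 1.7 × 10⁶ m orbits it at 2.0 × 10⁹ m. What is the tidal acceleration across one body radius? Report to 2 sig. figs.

Δg = 2GMr/d³
   = 2 × (6.674 × 10⁻¹¹) × (2.4 × 10²⁷) × (1.7 × 10⁶) / (2.0 × 10⁹)³
   = 6.8 × 10⁻⁵ m/s²

6.8 × 10⁻⁵ m/s²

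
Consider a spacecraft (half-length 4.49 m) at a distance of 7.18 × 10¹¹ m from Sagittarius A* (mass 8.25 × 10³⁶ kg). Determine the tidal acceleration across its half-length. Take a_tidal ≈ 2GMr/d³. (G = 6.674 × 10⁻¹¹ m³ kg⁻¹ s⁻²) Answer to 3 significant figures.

1.34 × 10⁻⁸ m/s²

Δa = 2GMr/d³
   = 2 × (6.674 × 10⁻¹¹) × (8.25 × 10³⁶) × (4.49) / (7.18 × 10¹¹)³
   = 1.34 × 10⁻⁸ m/s²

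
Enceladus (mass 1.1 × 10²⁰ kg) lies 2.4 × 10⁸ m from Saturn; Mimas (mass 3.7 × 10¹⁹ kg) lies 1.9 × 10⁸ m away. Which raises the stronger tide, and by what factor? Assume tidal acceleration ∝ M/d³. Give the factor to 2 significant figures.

Enceladus, by a factor of ≈ 1.5

Tidal acceleration ∝ M/d³, so compare M/d³ for each.
Enceladus: (1.1 × 10²⁰) / (2.4 × 10⁸)³ = 7.957 × 10⁻⁶
Mimas: (3.7 × 10¹⁹) / (1.9 × 10⁸)³ = 5.394 × 10⁻⁶
Ratio (larger/smaller) = 1.5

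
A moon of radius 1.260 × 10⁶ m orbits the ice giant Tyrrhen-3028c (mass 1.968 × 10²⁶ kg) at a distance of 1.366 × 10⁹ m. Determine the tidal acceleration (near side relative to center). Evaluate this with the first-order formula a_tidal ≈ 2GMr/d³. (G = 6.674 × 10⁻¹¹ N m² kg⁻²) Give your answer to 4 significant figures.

Δg = 2GMr/d³
   = 2 × (6.674 × 10⁻¹¹) × (1.968 × 10²⁶) × (1.260 × 10⁶) / (1.366 × 10⁹)³
   = 1.299 × 10⁻⁵ m/s²

1.299 × 10⁻⁵ m/s²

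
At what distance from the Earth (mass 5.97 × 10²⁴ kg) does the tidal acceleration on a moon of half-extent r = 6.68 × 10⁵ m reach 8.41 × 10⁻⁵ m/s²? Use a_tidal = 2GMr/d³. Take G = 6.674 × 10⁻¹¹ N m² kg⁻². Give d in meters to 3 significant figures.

1.85 × 10⁸ m

2GMr/d³ = a_tidal  ⇒  d = (2GMr / a_tidal)^(1/3)
d = (2 × 6.674×10⁻¹¹ × (5.97 × 10²⁴) × (6.68 × 10⁵) / (8.41 × 10⁻⁵))^(1/3)
  = 1.85 × 10⁸ m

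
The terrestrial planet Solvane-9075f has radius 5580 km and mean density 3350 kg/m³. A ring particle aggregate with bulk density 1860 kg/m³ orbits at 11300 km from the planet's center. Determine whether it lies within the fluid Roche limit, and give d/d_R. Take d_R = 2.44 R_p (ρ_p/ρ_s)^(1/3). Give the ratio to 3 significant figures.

inside; d/d_R ≈ 0.682

d_R = 2.44 × (5580 km) × (3350/1860)^(1/3) = 16570 km
d/d_R = (11300) / (16570) = 0.682
Since d/d_R < 1, the body is inside the Roche limit.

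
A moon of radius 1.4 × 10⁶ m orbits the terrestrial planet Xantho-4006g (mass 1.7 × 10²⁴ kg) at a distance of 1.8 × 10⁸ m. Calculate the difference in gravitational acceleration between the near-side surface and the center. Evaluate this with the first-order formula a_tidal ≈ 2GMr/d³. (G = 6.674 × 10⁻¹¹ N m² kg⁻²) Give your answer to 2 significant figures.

The tidal stretch is the gradient of GM/d² times the body's extent r, hence the 1/d³ dependence.
a_tidal = 2GMr/d³
        = 2 × (6.674 × 10⁻¹¹) × (1.7 × 10²⁴) × (1.4 × 10⁶) / (1.8 × 10⁸)³
        = 5.4 × 10⁻⁵ m/s²

5.4 × 10⁻⁵ m/s²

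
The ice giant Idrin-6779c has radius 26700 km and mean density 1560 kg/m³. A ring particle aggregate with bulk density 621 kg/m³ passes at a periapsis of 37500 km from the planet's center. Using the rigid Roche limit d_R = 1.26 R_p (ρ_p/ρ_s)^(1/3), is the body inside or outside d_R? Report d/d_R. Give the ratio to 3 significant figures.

d_R = 1.26 × (26700 km) × (1560/621)^(1/3) = 45730 km
d/d_R = (37500) / (45730) = 0.820
Since d/d_R < 1, the body is inside the Roche limit.

inside; d/d_R ≈ 0.820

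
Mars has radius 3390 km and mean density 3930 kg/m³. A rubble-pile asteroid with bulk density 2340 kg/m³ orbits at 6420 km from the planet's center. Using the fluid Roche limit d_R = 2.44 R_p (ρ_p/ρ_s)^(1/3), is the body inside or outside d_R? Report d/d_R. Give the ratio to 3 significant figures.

inside; d/d_R ≈ 0.653

d_R = 2.44 × (3390 km) × (3930/2340)^(1/3) = 9832 km
d/d_R = (6420) / (9832) = 0.653
Since d/d_R < 1, the body is inside the Roche limit.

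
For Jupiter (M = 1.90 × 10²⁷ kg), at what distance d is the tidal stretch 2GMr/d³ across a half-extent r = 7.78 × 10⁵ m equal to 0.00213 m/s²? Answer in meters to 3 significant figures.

2GMr/d³ = a_tidal  ⇒  d = (2GMr / a_tidal)^(1/3)
d = (2 × 6.674×10⁻¹¹ × (1.90 × 10²⁷) × (7.78 × 10⁵) / (0.00213))^(1/3)
  = 4.52 × 10⁸ m

4.52 × 10⁸ m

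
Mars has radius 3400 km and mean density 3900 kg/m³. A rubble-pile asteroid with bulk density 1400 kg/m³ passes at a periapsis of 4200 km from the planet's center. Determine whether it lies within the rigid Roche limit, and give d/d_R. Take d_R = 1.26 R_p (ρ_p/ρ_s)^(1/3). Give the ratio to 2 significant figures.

inside; d/d_R ≈ 0.70

d_R = 1.26 × (3400 km) × (3900/1400)^(1/3) = 6028 km
d/d_R = (4200) / (6028) = 0.70
Since d/d_R < 1, the body is inside the Roche limit.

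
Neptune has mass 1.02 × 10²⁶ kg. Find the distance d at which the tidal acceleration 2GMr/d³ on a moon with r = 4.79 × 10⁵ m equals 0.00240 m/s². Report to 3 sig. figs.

1.40 × 10⁸ m

2GMr/d³ = a_tidal  ⇒  d = (2GMr / a_tidal)^(1/3)
d = (2 × 6.674×10⁻¹¹ × (1.02 × 10²⁶) × (4.79 × 10⁵) / (0.00240))^(1/3)
  = 1.40 × 10⁸ m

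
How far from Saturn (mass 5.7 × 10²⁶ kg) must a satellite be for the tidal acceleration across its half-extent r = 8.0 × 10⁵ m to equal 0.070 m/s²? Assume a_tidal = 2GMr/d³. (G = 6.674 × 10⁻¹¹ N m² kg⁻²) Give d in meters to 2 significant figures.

9.5 × 10⁷ m

2GMr/d³ = a_tidal  ⇒  d = (2GMr / a_tidal)^(1/3)
d = (2 × 6.674×10⁻¹¹ × (5.7 × 10²⁶) × (8.0 × 10⁵) / (0.070))^(1/3)
  = 9.5 × 10⁷ m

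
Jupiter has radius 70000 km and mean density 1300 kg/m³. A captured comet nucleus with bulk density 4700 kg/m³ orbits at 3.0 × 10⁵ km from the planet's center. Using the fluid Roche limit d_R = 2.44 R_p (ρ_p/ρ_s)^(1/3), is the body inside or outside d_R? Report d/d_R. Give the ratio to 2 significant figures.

d_R = 2.44 × (70000 km) × (1300/4700)^(1/3) = 1.113 × 10⁵ km
d/d_R = (3.0 × 10⁵) / (1.113 × 10⁵) = 2.7
Since d/d_R > 1, the body is outside the Roche limit.

outside; d/d_R ≈ 2.7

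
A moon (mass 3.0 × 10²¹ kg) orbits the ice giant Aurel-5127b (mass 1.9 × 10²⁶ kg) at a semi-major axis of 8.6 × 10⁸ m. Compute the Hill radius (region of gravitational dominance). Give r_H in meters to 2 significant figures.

1.5 × 10⁷ m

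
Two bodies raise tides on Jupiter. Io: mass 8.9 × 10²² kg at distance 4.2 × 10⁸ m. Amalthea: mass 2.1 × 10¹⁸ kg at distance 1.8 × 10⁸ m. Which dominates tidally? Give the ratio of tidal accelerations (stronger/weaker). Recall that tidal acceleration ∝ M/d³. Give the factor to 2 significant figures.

Io, by a factor of ≈ 3300

The tide-raising term goes as M/d³ (the gradient of a 1/d² field).
Io: (8.9 × 10²²) / (4.2 × 10⁸)³ = 1.201 × 10⁻³
Amalthea: (2.1 × 10¹⁸) / (1.8 × 10⁸)³ = 3.601 × 10⁻⁷
Ratio (larger/smaller) = 3300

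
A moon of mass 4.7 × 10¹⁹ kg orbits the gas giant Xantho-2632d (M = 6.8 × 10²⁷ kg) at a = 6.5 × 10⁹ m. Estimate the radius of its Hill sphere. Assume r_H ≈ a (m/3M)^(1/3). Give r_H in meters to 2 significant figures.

8.6 × 10⁶ m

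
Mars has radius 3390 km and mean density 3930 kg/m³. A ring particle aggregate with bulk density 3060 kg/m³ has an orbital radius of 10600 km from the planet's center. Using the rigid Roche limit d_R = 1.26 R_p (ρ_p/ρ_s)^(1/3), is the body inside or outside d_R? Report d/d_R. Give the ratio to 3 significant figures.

d_R = 1.26 × (3390 km) × (3930/3060)^(1/3) = 4643 km
d/d_R = (10600) / (4643) = 2.28
Since d/d_R > 1, the body is outside the Roche limit.

outside; d/d_R ≈ 2.28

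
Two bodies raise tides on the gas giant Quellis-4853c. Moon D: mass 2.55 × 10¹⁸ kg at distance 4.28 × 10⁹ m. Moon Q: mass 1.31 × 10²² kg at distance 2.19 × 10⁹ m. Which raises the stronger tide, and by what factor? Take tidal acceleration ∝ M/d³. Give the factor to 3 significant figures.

Tidal stretch scales as M/d³; compute that for each body.
Moon D: (2.55 × 10¹⁸) / (4.28 × 10⁹)³ = 3.252 × 10⁻¹¹
Moon Q: (1.31 × 10²²) / (2.19 × 10⁹)³ = 1.247 × 10⁻⁶
Ratio (larger/smaller) = 38300

Moon Q, by a factor of ≈ 38300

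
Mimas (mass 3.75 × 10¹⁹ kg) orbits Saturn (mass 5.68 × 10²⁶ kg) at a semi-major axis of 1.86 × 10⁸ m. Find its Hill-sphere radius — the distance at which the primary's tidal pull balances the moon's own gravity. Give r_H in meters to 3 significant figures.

5.21 × 10⁵ m

r_H ≈ a (m/3M)^(1/3)
    = (1.86 × 10⁸) × (3.75 × 10¹⁹ / (3 × 5.68 × 10²⁶))^(1/3)
    = 5.21 × 10⁵ m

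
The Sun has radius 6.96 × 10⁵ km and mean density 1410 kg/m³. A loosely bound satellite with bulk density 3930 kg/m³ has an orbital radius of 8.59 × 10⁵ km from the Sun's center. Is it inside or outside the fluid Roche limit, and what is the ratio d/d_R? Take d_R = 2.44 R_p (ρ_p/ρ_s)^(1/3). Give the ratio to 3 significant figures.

inside; d/d_R ≈ 0.712

d_R = 2.44 × (6.96 × 10⁵ km) × (1410/3930)^(1/3) = 1.207 × 10⁶ km
d/d_R = (8.59 × 10⁵) / (1.207 × 10⁶) = 0.712
Since d/d_R < 1, the body is inside the Roche limit.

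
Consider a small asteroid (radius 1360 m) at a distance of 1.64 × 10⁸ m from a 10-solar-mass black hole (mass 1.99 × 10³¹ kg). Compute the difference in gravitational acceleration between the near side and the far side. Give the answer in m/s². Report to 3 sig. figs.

Δa = 4GMr/d³
   = 4 × (6.674 × 10⁻¹¹) × (1.99 × 10³¹) × (1360) / (1.64 × 10⁸)³
   = 1.64 m/s²

1.64 m/s²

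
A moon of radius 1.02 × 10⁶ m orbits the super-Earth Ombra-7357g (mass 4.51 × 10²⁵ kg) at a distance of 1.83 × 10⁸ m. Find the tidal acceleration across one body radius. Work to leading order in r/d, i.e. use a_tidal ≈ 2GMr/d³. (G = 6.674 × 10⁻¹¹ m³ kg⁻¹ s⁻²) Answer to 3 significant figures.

1.00 × 10⁻³ m/s²

a_tidal = 2GMr/d³
        = 2 × (6.674 × 10⁻¹¹) × (4.51 × 10²⁵) × (1.02 × 10⁶) / (1.83 × 10⁸)³
        = 1.00 × 10⁻³ m/s²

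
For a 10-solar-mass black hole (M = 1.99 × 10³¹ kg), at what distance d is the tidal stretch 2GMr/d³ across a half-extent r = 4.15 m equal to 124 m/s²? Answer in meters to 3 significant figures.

4.46 × 10⁶ m

2GMr/d³ = a_tidal  ⇒  d = (2GMr / a_tidal)^(1/3)
d = (2 × 6.674×10⁻¹¹ × (1.99 × 10³¹) × (4.15) / (124))^(1/3)
  = 4.46 × 10⁶ m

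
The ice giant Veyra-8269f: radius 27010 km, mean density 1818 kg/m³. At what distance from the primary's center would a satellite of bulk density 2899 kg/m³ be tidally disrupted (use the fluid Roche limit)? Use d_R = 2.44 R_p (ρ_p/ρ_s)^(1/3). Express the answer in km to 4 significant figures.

d_R = 2.44 × 27010 km × (1818/2899)^(1/3)
    = 56410 km

56410 km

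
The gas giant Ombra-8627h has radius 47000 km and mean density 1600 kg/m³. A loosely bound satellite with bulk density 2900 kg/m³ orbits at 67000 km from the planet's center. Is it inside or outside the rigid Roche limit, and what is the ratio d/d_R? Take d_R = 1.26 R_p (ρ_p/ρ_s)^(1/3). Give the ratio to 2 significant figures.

outside; d/d_R ≈ 1.4

d_R = 1.26 × (47000 km) × (1600/2900)^(1/3) = 48570 km
d/d_R = (67000) / (48570) = 1.4
Since d/d_R > 1, the body is outside the Roche limit.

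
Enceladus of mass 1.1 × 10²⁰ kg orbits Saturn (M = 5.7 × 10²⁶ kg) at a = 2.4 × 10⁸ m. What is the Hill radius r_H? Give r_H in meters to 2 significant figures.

9.6 × 10⁵ m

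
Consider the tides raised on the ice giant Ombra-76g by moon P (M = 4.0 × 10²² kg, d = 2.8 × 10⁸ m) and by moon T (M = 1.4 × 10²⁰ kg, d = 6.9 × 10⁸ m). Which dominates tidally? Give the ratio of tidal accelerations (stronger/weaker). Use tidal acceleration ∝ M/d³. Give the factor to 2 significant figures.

The tide-raising term goes as M/d³ (the gradient of a 1/d² field).
Moon P: (4.0 × 10²²) / (2.8 × 10⁸)³ = 1.822 × 10⁻³
Moon T: (1.4 × 10²⁰) / (6.9 × 10⁸)³ = 4.262 × 10⁻⁷
Ratio (larger/smaller) = 4300

Moon P, by a factor of ≈ 4300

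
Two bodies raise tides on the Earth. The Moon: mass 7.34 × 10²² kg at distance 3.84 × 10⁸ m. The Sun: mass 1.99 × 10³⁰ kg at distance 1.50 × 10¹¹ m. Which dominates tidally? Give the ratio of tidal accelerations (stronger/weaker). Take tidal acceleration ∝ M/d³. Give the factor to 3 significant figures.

The Moon, by a factor of ≈ 2.20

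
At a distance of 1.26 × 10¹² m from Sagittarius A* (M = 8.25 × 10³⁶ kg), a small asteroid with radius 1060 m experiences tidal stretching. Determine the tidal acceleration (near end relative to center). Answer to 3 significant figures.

a_tidal = 2GMr/d³
        = 2 × (6.674 × 10⁻¹¹) × (8.25 × 10³⁶) × (1060) / (1.26 × 10¹²)³
        = 5.84 × 10⁻⁷ m/s²

5.84 × 10⁻⁷ m/s²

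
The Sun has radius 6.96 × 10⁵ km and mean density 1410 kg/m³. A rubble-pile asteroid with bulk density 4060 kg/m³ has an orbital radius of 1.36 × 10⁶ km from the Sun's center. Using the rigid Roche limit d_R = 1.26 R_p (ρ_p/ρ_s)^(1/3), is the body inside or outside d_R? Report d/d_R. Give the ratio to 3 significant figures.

d_R = 1.26 × (6.96 × 10⁵ km) × (1410/4060)^(1/3) = 6.164 × 10⁵ km
d/d_R = (1.36 × 10⁶) / (6.164 × 10⁵) = 2.21
Since d/d_R > 1, the body is outside the Roche limit.

outside; d/d_R ≈ 2.21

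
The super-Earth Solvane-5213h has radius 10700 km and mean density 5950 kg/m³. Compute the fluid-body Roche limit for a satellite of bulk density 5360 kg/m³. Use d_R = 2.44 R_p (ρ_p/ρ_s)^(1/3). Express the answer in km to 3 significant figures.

27000 km

d_R = 2.44 × 10700 km × (5950/5360)^(1/3)
    = 27000 km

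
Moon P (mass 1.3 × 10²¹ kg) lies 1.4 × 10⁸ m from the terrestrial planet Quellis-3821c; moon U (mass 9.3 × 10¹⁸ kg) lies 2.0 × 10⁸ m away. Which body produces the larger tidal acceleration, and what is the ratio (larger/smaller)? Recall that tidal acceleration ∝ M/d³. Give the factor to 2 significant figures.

Tidal acceleration ∝ M/d³, so compare M/d³ for each.
Moon P: (1.3 × 10²¹) / (1.4 × 10⁸)³ = 4.738 × 10⁻⁴
Moon U: (9.3 × 10¹⁸) / (2.0 × 10⁸)³ = 1.162 × 10⁻⁶
Ratio (larger/smaller) = 410

Moon P, by a factor of ≈ 410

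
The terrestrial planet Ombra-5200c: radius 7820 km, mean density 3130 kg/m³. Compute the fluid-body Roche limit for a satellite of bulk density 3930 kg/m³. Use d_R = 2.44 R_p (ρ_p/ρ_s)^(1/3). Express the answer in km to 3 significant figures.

d_R = 2.44 × 7820 km × (3130/3930)^(1/3)
    = 17700 km

17700 km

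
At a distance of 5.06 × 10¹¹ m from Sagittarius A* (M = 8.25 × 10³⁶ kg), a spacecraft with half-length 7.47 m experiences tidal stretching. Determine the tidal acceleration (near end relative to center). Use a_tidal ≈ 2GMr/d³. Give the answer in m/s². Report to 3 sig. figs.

Δa = 2GMr/d³
   = 2 × (6.674 × 10⁻¹¹) × (8.25 × 10³⁶) × (7.47) / (5.06 × 10¹¹)³
   = 6.35 × 10⁻⁸ m/s²

6.35 × 10⁻⁸ m/s²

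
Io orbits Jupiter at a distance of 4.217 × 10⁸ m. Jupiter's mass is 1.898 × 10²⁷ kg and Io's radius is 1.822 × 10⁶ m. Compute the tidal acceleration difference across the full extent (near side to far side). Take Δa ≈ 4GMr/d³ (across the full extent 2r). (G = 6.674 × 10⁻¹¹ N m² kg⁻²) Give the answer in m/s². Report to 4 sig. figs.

Δg = 4GMr/d³
   = 4 × (6.674 × 10⁻¹¹) × (1.898 × 10²⁷) × (1.822 × 10⁶) / (4.217 × 10⁸)³
   = 1.231 × 10⁻² m/s²

1.231 × 10⁻² m/s²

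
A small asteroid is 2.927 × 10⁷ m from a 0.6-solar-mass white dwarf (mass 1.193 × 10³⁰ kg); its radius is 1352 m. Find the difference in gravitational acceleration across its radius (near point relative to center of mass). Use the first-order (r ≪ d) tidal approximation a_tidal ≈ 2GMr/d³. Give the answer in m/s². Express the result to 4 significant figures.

Δg = 2GMr/d³
   = 2 × (6.674 × 10⁻¹¹) × (1.193 × 10³⁰) × (1352) / (2.927 × 10⁷)³
   = 8.585 m/s²

8.585 m/s²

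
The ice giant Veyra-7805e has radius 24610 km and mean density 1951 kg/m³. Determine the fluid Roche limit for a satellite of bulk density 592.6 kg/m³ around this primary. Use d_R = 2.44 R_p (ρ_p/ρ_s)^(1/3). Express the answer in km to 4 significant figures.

d_R = 2.44 × 24610 km × (1951/592.6)^(1/3)
    = 89330 km

89330 km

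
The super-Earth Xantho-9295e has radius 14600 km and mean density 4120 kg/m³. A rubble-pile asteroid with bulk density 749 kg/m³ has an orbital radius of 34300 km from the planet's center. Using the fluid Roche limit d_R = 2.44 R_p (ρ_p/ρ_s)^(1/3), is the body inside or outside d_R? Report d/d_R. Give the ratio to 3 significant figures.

inside; d/d_R ≈ 0.545

d_R = 2.44 × (14600 km) × (4120/749)^(1/3) = 62890 km
d/d_R = (34300) / (62890) = 0.545
Since d/d_R < 1, the body is inside the Roche limit.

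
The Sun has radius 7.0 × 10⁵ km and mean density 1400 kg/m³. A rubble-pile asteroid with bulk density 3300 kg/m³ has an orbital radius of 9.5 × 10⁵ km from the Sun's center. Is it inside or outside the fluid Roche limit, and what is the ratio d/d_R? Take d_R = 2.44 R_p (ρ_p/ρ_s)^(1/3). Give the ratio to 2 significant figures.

d_R = 2.44 × (7.0 × 10⁵ km) × (1400/3300)^(1/3) = 1.283 × 10⁶ km
d/d_R = (9.5 × 10⁵) / (1.283 × 10⁶) = 0.74
Since d/d_R < 1, the body is inside the Roche limit.

inside; d/d_R ≈ 0.74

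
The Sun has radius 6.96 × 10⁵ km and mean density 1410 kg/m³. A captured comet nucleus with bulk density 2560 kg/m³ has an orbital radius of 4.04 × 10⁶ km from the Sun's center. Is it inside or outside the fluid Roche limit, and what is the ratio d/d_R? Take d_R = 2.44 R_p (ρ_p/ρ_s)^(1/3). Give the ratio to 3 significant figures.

d_R = 2.44 × (6.96 × 10⁵ km) × (1410/2560)^(1/3) = 1.392 × 10⁶ km
d/d_R = (4.04 × 10⁶) / (1.392 × 10⁶) = 2.90
Since d/d_R > 1, the body is outside the Roche limit.

outside; d/d_R ≈ 2.90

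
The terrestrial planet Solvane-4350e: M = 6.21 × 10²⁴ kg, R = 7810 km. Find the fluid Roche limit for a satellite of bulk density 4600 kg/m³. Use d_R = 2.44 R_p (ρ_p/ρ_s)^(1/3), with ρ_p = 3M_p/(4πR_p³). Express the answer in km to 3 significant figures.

ρ_p = 3M_p/(4πR_p³) = 3 × (6.21 × 10²⁴) / (4π × (7.81 × 10⁶ m)³) = 3110 kg/m³
d_R = 2.44 × 7810 km × (3110/4600)^(1/3)
    = 16700 km

16700 km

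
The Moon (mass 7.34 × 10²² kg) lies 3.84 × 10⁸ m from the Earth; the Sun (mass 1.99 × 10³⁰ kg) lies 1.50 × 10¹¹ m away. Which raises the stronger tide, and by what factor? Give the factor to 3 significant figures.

The Moon, by a factor of ≈ 2.20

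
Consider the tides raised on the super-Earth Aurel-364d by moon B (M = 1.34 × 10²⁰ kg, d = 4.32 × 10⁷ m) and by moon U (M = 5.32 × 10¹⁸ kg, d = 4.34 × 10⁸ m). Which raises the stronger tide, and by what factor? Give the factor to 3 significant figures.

Tidal stretch scales as M/d³; compute that for each body.
Moon B: (1.34 × 10²⁰) / (4.32 × 10⁷)³ = 1.662 × 10⁻³
Moon U: (5.32 × 10¹⁸) / (4.34 × 10⁸)³ = 6.508 × 10⁻⁸
Ratio (larger/smaller) = 25500

Moon B, by a factor of ≈ 25500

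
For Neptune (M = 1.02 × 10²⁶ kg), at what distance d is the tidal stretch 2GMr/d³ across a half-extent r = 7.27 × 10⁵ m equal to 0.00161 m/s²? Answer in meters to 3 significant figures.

2GMr/d³ = a_tidal  ⇒  d = (2GMr / a_tidal)^(1/3)
d = (2 × 6.674×10⁻¹¹ × (1.02 × 10²⁶) × (7.27 × 10⁵) / (0.00161))^(1/3)
  = 1.83 × 10⁸ m

1.83 × 10⁸ m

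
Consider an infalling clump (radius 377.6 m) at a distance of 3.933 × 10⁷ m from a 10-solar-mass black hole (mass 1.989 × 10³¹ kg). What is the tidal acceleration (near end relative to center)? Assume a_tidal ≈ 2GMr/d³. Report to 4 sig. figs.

a_tidal = 2GMr/d³
        = 2 × (6.674 × 10⁻¹¹) × (1.989 × 10³¹) × (377.6) / (3.933 × 10⁷)³
        = 1.648 × 10¹ m/s²

1.648 × 10¹ m/s²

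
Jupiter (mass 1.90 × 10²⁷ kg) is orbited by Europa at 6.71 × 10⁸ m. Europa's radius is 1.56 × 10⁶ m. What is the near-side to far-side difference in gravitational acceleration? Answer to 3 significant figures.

The field gradient is 2GM/d³; across the full diameter 2r the difference is 4GMr/d³.
a_tidal = 4GMr/d³
        = 4 × (6.674 × 10⁻¹¹) × (1.90 × 10²⁷) × (1.56 × 10⁶) / (6.71 × 10⁸)³
        = 2.62 × 10⁻³ m/s²

2.62 × 10⁻³ m/s²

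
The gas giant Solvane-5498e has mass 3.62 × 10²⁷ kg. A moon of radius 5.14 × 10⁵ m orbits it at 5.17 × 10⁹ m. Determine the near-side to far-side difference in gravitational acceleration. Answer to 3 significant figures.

3.59 × 10⁻⁶ m/s²

Δg = 4GMr/d³
   = 4 × (6.674 × 10⁻¹¹) × (3.62 × 10²⁷) × (5.14 × 10⁵) / (5.17 × 10⁹)³
   = 3.59 × 10⁻⁶ m/s²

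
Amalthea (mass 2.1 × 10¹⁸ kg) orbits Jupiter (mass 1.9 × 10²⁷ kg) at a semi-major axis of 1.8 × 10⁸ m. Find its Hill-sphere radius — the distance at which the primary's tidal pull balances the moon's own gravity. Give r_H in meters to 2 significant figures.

r_H ≈ a (m/3M)^(1/3)
    = (1.8 × 10⁸) × (2.1 × 10¹⁸ / (3 × 1.9 × 10²⁷))^(1/3)
    = 1.3 × 10⁵ m

1.3 × 10⁵ m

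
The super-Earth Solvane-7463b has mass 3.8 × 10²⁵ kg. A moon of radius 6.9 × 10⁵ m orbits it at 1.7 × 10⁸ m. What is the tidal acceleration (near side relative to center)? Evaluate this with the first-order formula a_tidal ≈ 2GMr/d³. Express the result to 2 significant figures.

7.1 × 10⁻⁴ m/s²

Since r ≪ d, expand the inverse-square field across one radius to get the leading 2GMr/d³ term.
Δa = 2GMr/d³
   = 2 × (6.674 × 10⁻¹¹) × (3.8 × 10²⁵) × (6.9 × 10⁵) / (1.7 × 10⁸)³
   = 7.1 × 10⁻⁴ m/s²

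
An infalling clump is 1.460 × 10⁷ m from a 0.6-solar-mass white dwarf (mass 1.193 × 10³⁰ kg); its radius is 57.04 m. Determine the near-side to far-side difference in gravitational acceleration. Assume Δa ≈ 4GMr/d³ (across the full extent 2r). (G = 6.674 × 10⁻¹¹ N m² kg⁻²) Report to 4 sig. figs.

5.837 m/s²

Near-to-far spans 2r, so the tidal difference is twice the near-to-center value: 4GMr/d³.
Δg = 4GMr/d³
   = 4 × (6.674 × 10⁻¹¹) × (1.193 × 10³⁰) × (57.04) / (1.460 × 10⁷)³
   = 5.837 m/s²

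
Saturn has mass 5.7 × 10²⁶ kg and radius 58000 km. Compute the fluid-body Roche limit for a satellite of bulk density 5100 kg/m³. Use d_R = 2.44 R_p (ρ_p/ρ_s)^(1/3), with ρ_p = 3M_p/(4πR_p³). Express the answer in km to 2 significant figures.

73000 km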